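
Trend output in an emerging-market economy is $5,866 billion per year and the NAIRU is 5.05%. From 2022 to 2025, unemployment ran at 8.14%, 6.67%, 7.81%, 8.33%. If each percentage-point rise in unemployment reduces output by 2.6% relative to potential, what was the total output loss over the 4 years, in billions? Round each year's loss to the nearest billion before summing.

Year 2022: gap = -2.6 × (8.14 - 5.05) = -8.034%, loss ≈ 5866 × 8.034/100 ≈ 471.
Year 2023: gap = -2.6 × (6.67 - 5.05) = -4.212%, loss ≈ 5866 × 4.212/100 ≈ 247.
Year 2024: gap = -2.6 × (7.81 - 5.05) = -7.176%, loss ≈ 5866 × 7.176/100 ≈ 421.
Year 2025: gap = -2.6 × (8.33 - 5.05) = -8.528%, loss ≈ 5866 × 8.528/100 ≈ 500.
Total lost output = 471 + 247 + 421 + 500 = 1639 billion.

$1,639 billion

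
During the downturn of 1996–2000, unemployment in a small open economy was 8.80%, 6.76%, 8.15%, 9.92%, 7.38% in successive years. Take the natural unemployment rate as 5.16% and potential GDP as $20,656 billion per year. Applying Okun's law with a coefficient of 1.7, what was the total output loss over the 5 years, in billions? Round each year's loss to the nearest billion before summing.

$5,341 billion

Year 1996: gap = -1.7 × (8.8 - 5.16) = -6.188%, loss ≈ 20656 × 6.188/100 ≈ 1278.
Year 1997: gap = -1.7 × (6.76 - 5.16) = -2.72%, loss ≈ 20656 × 2.72/100 ≈ 562.
Year 1998: gap = -1.7 × (8.15 - 5.16) = -5.083%, loss ≈ 20656 × 5.083/100 ≈ 1050.
Year 1999: gap = -1.7 × (9.92 - 5.16) = -8.092%, loss ≈ 20656 × 8.092/100 ≈ 1671.
Year 2000: gap = -1.7 × (7.38 - 5.16) = -3.774%, loss ≈ 20656 × 3.774/100 ≈ 780.
Total lost output = 1278 + 562 + 1050 + 1671 + 780 = 5341 billion.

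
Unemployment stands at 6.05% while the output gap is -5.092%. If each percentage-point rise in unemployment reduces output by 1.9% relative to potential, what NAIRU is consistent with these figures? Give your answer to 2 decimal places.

From Okun's law, u - u* = -(output gap)/β = -(-5.092)/1.9 = 2.68 points.
So u* = 6.05 - 2.68 = 3.37%.

3.37%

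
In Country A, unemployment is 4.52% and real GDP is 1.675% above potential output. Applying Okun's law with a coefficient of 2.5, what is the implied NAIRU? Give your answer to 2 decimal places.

5.19%

From Okun's law, u - u* = -(output gap)/β = -(1.675)/2.5 = -0.67 points.
So u* = 4.52 + 0.67 = 5.19%.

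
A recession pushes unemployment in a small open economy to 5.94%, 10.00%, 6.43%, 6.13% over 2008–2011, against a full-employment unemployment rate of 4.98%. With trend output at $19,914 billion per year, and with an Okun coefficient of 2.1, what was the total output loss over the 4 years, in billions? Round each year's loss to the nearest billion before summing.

$3,587 billion

Year 2008: gap = -2.1 × (5.94 - 4.98) = -2.016%, loss ≈ 19914 × 2.016/100 ≈ 401.
Year 2009: gap = -2.1 × (10 - 4.98) = -10.542%, loss ≈ 19914 × 10.542/100 ≈ 2099.
Year 2010: gap = -2.1 × (6.43 - 4.98) = -3.045%, loss ≈ 19914 × 3.045/100 ≈ 606.
Year 2011: gap = -2.1 × (6.13 - 4.98) = -2.415%, loss ≈ 19914 × 2.415/100 ≈ 481.
Total lost output = 401 + 2099 + 606 + 481 = 3587 billion.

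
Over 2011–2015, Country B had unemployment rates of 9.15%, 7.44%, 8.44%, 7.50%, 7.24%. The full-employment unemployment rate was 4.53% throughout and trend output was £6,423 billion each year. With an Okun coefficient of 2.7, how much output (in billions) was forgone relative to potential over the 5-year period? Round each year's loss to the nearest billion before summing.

£2,969 billion

Year 2011: gap = -2.7 × (9.15 - 4.53) = -12.474%, loss ≈ 6423 × 12.474/100 ≈ 801.
Year 2012: gap = -2.7 × (7.44 - 4.53) = -7.857%, loss ≈ 6423 × 7.857/100 ≈ 505.
Year 2013: gap = -2.7 × (8.44 - 4.53) = -10.557%, loss ≈ 6423 × 10.557/100 ≈ 678.
Year 2014: gap = -2.7 × (7.5 - 4.53) = -8.019%, loss ≈ 6423 × 8.019/100 ≈ 515.
Year 2015: gap = -2.7 × (7.24 - 4.53) = -7.317%, loss ≈ 6423 × 7.317/100 ≈ 470.
Total lost output = 801 + 505 + 678 + 515 + 470 = 2969 billion.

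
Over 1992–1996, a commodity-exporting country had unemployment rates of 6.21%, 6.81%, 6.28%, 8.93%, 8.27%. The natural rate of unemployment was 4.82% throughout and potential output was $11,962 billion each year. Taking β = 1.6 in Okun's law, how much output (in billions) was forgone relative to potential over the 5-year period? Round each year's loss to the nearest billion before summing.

Year 1992: gap = -1.6 × (6.21 - 4.82) = -2.224%, loss ≈ 11962 × 2.224/100 ≈ 266.
Year 1993: gap = -1.6 × (6.81 - 4.82) = -3.184%, loss ≈ 11962 × 3.184/100 ≈ 381.
Year 1994: gap = -1.6 × (6.28 - 4.82) = -2.336%, loss ≈ 11962 × 2.336/100 ≈ 279.
Year 1995: gap = -1.6 × (8.93 - 4.82) = -6.576%, loss ≈ 11962 × 6.576/100 ≈ 787.
Year 1996: gap = -1.6 × (8.27 - 4.82) = -5.52%, loss ≈ 11962 × 5.52/100 ≈ 660.
Total lost output = 266 + 381 + 279 + 787 + 660 = 2373 billion.

$2,373 billion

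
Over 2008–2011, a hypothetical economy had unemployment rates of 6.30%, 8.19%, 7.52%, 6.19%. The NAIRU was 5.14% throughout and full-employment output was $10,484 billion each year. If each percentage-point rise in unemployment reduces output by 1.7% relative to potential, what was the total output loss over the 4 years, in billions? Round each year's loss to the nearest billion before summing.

$1,362 billion

Year 2008: gap = -1.7 × (6.3 - 5.14) = -1.972%, loss ≈ 10484 × 1.972/100 ≈ 207.
Year 2009: gap = -1.7 × (8.19 - 5.14) = -5.185%, loss ≈ 10484 × 5.185/100 ≈ 544.
Year 2010: gap = -1.7 × (7.52 - 5.14) = -4.046%, loss ≈ 10484 × 4.046/100 ≈ 424.
Year 2011: gap = -1.7 × (6.19 - 5.14) = -1.785%, loss ≈ 10484 × 1.785/100 ≈ 187.
Total lost output = 207 + 544 + 424 + 187 = 1362 billion.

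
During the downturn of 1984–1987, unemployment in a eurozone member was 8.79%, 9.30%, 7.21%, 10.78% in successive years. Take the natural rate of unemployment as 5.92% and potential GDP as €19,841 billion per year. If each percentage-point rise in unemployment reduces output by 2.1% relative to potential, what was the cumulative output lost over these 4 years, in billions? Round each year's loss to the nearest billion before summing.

Year 1984: gap = -2.1 × (8.79 - 5.92) = -6.027%, loss ≈ 19841 × 6.027/100 ≈ 1196.
Year 1985: gap = -2.1 × (9.3 - 5.92) = -7.098%, loss ≈ 19841 × 7.098/100 ≈ 1408.
Year 1986: gap = -2.1 × (7.21 - 5.92) = -2.709%, loss ≈ 19841 × 2.709/100 ≈ 537.
Year 1987: gap = -2.1 × (10.78 - 5.92) = -10.206%, loss ≈ 19841 × 10.206/100 ≈ 2025.
Total lost output = 1196 + 1408 + 537 + 2025 = 5166 billion.

€5,166 billion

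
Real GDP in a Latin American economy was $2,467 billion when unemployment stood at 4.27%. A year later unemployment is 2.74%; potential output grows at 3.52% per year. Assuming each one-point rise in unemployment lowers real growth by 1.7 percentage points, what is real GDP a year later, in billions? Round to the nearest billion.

$2,618 billion

Δu = 2.74 - 4.27 = -1.53 points.
Okun's law (growth form): g_Y = g_Y* - β × Δu = 3.52 - 1.7 × (-1.53) = 3.52 + 2.601 = 6.121%.
Real GDP in the next year = 2467 × (1 + 6.121/100) = 2467 × 1.06121 ≈ 2618 billion.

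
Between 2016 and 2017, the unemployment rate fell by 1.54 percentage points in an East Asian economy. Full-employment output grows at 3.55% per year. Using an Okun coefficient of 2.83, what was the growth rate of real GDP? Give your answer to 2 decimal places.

7.91%

Growth-rate Okun's law: g_Y = g_Y* - β × Δu.
g_Y = 3.55 - 2.83 × (-1.54) = 3.55 + 4.3582 = 7.9082%, i.e. 7.91% to 2 d.p.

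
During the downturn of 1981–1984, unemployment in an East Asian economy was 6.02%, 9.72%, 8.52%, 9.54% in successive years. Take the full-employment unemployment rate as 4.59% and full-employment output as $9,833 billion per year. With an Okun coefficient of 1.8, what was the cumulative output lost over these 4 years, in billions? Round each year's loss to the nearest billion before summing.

Year 1981: gap = -1.8 × (6.02 - 4.59) = -2.574%, loss ≈ 9833 × 2.574/100 ≈ 253.
Year 1982: gap = -1.8 × (9.72 - 4.59) = -9.234%, loss ≈ 9833 × 9.234/100 ≈ 908.
Year 1983: gap = -1.8 × (8.52 - 4.59) = -7.074%, loss ≈ 9833 × 7.074/100 ≈ 696.
Year 1984: gap = -1.8 × (9.54 - 4.59) = -8.91%, loss ≈ 9833 × 8.91/100 ≈ 876.
Total lost output = 253 + 908 + 696 + 876 = 2733 billion.

$2,733 billion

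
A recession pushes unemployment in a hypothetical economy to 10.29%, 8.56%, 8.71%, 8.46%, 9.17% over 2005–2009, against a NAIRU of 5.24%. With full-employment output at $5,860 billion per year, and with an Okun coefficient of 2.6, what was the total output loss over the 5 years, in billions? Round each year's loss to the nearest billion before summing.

$2,894 billion

Year 2005: gap = -2.6 × (10.29 - 5.24) = -13.13%, loss ≈ 5860 × 13.13/100 ≈ 769.
Year 2006: gap = -2.6 × (8.56 - 5.24) = -8.632%, loss ≈ 5860 × 8.632/100 ≈ 506.
Year 2007: gap = -2.6 × (8.71 - 5.24) = -9.022%, loss ≈ 5860 × 9.022/100 ≈ 529.
Year 2008: gap = -2.6 × (8.46 - 5.24) = -8.372%, loss ≈ 5860 × 8.372/100 ≈ 491.
Year 2009: gap = -2.6 × (9.17 - 5.24) = -10.218%, loss ≈ 5860 × 10.218/100 ≈ 599.
Total lost output = 769 + 506 + 529 + 491 + 599 = 2894 billion.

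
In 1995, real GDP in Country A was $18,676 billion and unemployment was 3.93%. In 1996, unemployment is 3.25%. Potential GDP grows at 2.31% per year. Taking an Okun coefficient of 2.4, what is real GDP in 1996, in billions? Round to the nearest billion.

$19,412 billion

Δu = 3.25 - 3.93 = -0.68 points.
Okun's law (growth form): g_Y = g_Y* - β × Δu = 2.31 - 2.4 × (-0.68) = 2.31 + 1.632 = 3.942%.
Real GDP in the next year = 18676 × (1 + 3.942/100) = 18676 × 1.03942 ≈ 19412 billion.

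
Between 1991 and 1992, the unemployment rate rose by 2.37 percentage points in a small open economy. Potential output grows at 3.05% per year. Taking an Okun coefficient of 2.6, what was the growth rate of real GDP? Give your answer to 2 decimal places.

Growth-rate Okun's law: g_Y = g_Y* - β × Δu.
g_Y = 3.05 - 2.6 × (2.37) = 3.05 - 6.162 = -3.112%, i.e. -3.11% to 2 d.p.

-3.11%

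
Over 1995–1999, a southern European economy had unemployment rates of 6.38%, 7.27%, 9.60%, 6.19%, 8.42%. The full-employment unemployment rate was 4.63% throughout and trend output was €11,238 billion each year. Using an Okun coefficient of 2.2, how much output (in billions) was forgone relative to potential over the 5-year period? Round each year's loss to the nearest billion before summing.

€3,638 billion

Year 1995: gap = -2.2 × (6.38 - 4.63) = -3.85%, loss ≈ 11238 × 3.85/100 ≈ 433.
Year 1996: gap = -2.2 × (7.27 - 4.63) = -5.808%, loss ≈ 11238 × 5.808/100 ≈ 653.
Year 1997: gap = -2.2 × (9.6 - 4.63) = -10.934%, loss ≈ 11238 × 10.934/100 ≈ 1229.
Year 1998: gap = -2.2 × (6.19 - 4.63) = -3.432%, loss ≈ 11238 × 3.432/100 ≈ 386.
Year 1999: gap = -2.2 × (8.42 - 4.63) = -8.338%, loss ≈ 11238 × 8.338/100 ≈ 937.
Total lost output = 433 + 653 + 1229 + 386 + 937 = 3638 billion.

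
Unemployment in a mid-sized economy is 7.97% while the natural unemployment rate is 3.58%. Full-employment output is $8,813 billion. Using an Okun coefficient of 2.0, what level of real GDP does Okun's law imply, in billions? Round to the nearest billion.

$8,039 billion

Unemployment gap = 7.97 - 3.58 = 4.39 points, so the output gap is -2 × 4.39 = -8.78%.
Actual GDP = 8813 × (1 - 8.78/100) = 8813 × 0.9122 ≈ 8039 billion.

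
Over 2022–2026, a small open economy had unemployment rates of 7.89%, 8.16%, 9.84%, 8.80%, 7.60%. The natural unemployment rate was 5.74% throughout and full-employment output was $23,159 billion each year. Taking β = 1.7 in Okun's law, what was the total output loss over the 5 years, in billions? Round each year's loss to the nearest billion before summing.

$5,350 billion

Year 2022: gap = -1.7 × (7.89 - 5.74) = -3.655%, loss ≈ 23159 × 3.655/100 ≈ 846.
Year 2023: gap = -1.7 × (8.16 - 5.74) = -4.114%, loss ≈ 23159 × 4.114/100 ≈ 953.
Year 2024: gap = -1.7 × (9.84 - 5.74) = -6.97%, loss ≈ 23159 × 6.97/100 ≈ 1614.
Year 2025: gap = -1.7 × (8.8 - 5.74) = -5.202%, loss ≈ 23159 × 5.202/100 ≈ 1205.
Year 2026: gap = -1.7 × (7.6 - 5.74) = -3.162%, loss ≈ 23159 × 3.162/100 ≈ 732.
Total lost output = 846 + 953 + 1614 + 1205 + 732 = 5350 billion.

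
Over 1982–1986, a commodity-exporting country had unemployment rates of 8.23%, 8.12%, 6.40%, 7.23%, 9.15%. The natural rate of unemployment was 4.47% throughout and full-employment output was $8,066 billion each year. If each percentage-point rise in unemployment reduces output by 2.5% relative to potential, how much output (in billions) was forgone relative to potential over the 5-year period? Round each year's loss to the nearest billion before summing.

Year 1982: gap = -2.5 × (8.23 - 4.47) = -9.4%, loss ≈ 8066 × 9.4/100 ≈ 758.
Year 1983: gap = -2.5 × (8.12 - 4.47) = -9.125%, loss ≈ 8066 × 9.125/100 ≈ 736.
Year 1984: gap = -2.5 × (6.4 - 4.47) = -4.825%, loss ≈ 8066 × 4.825/100 ≈ 389.
Year 1985: gap = -2.5 × (7.23 - 4.47) = -6.9%, loss ≈ 8066 × 6.9/100 ≈ 557.
Year 1986: gap = -2.5 × (9.15 - 4.47) = -11.7%, loss ≈ 8066 × 11.7/100 ≈ 944.
Total lost output = 758 + 736 + 389 + 557 + 944 = 3384 billion.

$3,384 billion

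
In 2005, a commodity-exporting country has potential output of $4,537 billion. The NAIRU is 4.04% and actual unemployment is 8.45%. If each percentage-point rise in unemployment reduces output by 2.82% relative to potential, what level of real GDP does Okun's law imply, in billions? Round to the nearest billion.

$3,973 billion

Unemployment gap = 8.45 - 4.04 = 4.41 points, so the output gap is -2.82 × 4.41 = -12.4362%.
Actual GDP = 4537 × (1 - 12.4362/100) = 4537 × 0.875638 ≈ 3973 billion.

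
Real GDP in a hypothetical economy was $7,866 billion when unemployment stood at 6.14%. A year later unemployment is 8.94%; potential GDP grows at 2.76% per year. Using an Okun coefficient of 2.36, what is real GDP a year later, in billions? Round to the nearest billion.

$7,563 billion

Δu = 8.94 - 6.14 = 2.8 points.
Okun's law (growth form): g_Y = g_Y* - β × Δu = 2.76 - 2.36 × (2.80) = 2.76 - 6.608 = -3.848%.
Real GDP in the next year = 7866 × (1 - 3.848/100) = 7866 × 0.96152 ≈ 7563 billion.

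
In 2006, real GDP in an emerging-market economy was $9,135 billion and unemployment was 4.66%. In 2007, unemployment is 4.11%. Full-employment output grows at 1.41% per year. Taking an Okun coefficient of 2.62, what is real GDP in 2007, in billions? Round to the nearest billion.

$9,395 billion

Δu = 4.11 - 4.66 = -0.55 points.
Okun's law (growth form): g_Y = g_Y* - β × Δu = 1.41 - 2.62 × (-0.55) = 1.41 + 1.441 = 2.851%.
Real GDP in the next year = 9135 × (1 + 2.851/100) = 9135 × 1.02851 ≈ 9395 billion.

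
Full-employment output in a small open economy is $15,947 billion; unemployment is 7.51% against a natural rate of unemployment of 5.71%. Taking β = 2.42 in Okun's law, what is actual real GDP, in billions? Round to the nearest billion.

$15,252 billion

Unemployment gap = 7.51 - 5.71 = 1.8 points, so the output gap is -2.42 × 1.8 = -4.356%.
Actual GDP = 15947 × (1 - 4.356/100) = 15947 × 0.95644 ≈ 15252 billion.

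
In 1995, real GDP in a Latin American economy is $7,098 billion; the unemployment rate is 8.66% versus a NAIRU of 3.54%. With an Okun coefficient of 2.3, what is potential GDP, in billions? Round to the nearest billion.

$8,045 billion

Unemployment gap = 8.66 - 3.54 = 5.12 points, so output gap = -2.3 × 5.12 = -11.776%.
Since Y = Y* × (1 + gap/100), Y* = 7098/0.88224 ≈ 8045 billion.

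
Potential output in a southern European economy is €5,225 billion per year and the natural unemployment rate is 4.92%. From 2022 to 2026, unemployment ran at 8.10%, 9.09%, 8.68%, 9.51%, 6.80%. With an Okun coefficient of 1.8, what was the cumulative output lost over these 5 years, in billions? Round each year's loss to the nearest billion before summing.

€1,654 billion

Year 2022: gap = -1.8 × (8.1 - 4.92) = -5.724%, loss ≈ 5225 × 5.724/100 ≈ 299.
Year 2023: gap = -1.8 × (9.09 - 4.92) = -7.506%, loss ≈ 5225 × 7.506/100 ≈ 392.
Year 2024: gap = -1.8 × (8.68 - 4.92) = -6.768%, loss ≈ 5225 × 6.768/100 ≈ 354.
Year 2025: gap = -1.8 × (9.51 - 4.92) = -8.262%, loss ≈ 5225 × 8.262/100 ≈ 432.
Year 2026: gap = -1.8 × (6.8 - 4.92) = -3.384%, loss ≈ 5225 × 3.384/100 ≈ 177.
Total lost output = 299 + 392 + 354 + 432 + 177 = 1654 billion.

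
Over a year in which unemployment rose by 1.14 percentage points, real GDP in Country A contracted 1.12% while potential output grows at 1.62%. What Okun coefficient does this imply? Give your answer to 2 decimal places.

Growth form: g_Y = g_Y* - β × Δu, so β = (g_Y* - g_Y)/Δu.
β = (1.62 + 1.12)/1.14 = 2.74/1.14 = 2.40.

β ≈ 2.40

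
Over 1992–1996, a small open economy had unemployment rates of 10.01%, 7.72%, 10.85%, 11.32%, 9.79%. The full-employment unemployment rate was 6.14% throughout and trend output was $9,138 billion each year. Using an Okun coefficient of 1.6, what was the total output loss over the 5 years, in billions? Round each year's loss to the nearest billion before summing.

Year 1992: gap = -1.6 × (10.01 - 6.14) = -6.192%, loss ≈ 9138 × 6.192/100 ≈ 566.
Year 1993: gap = -1.6 × (7.72 - 6.14) = -2.528%, loss ≈ 9138 × 2.528/100 ≈ 231.
Year 1994: gap = -1.6 × (10.85 - 6.14) = -7.536%, loss ≈ 9138 × 7.536/100 ≈ 689.
Year 1995: gap = -1.6 × (11.32 - 6.14) = -8.288%, loss ≈ 9138 × 8.288/100 ≈ 757.
Year 1996: gap = -1.6 × (9.79 - 6.14) = -5.84%, loss ≈ 9138 × 5.84/100 ≈ 534.
Total lost output = 566 + 231 + 689 + 757 + 534 = 2777 billion.

$2,777 billion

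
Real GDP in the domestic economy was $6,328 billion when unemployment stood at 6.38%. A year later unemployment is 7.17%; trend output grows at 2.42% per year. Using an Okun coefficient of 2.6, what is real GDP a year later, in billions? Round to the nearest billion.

$6,351 billion

Δu = 7.17 - 6.38 = 0.79 points.
Okun's law (growth form): g_Y = g_Y* - β × Δu = 2.42 - 2.6 × (0.79) = 2.42 - 2.054 = 0.366%.
Real GDP in the next year = 6328 × (1 + 0.366/100) = 6328 × 1.00366 ≈ 6351 billion.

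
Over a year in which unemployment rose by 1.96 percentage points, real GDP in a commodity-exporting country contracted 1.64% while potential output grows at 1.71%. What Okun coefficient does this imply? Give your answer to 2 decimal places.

β ≈ 1.71

Growth form: g_Y = g_Y* - β × Δu, so β = (g_Y* - g_Y)/Δu.
β = (1.71 + 1.64)/1.96 = 3.35/1.96 = 1.71.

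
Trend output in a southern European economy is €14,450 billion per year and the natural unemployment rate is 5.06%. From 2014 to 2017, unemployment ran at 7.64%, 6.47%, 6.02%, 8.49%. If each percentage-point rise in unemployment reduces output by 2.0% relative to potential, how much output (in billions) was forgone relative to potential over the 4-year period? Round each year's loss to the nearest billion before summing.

Year 2014: gap = -2.0 × (7.64 - 5.06) = -5.16%, loss ≈ 14450 × 5.16/100 ≈ 746.
Year 2015: gap = -2.0 × (6.47 - 5.06) = -2.82%, loss ≈ 14450 × 2.82/100 ≈ 407.
Year 2016: gap = -2.0 × (6.02 - 5.06) = -1.92%, loss ≈ 14450 × 1.92/100 ≈ 277.
Year 2017: gap = -2.0 × (8.49 - 5.06) = -6.86%, loss ≈ 14450 × 6.86/100 ≈ 991.
Total lost output = 746 + 407 + 277 + 991 = 2421 billion.

€2,421 billion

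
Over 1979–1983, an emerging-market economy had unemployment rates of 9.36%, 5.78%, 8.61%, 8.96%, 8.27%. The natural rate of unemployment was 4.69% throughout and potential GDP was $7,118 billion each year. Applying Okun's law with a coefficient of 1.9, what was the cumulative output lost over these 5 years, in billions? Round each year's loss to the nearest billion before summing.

$2,370 billion

Year 1979: gap = -1.9 × (9.36 - 4.69) = -8.873%, loss ≈ 7118 × 8.873/100 ≈ 632.
Year 1980: gap = -1.9 × (5.78 - 4.69) = -2.071%, loss ≈ 7118 × 2.071/100 ≈ 147.
Year 1981: gap = -1.9 × (8.61 - 4.69) = -7.448%, loss ≈ 7118 × 7.448/100 ≈ 530.
Year 1982: gap = -1.9 × (8.96 - 4.69) = -8.113%, loss ≈ 7118 × 8.113/100 ≈ 577.
Year 1983: gap = -1.9 × (8.27 - 4.69) = -6.802%, loss ≈ 7118 × 6.802/100 ≈ 484.
Total lost output = 632 + 147 + 530 + 577 + 484 = 2370 billion.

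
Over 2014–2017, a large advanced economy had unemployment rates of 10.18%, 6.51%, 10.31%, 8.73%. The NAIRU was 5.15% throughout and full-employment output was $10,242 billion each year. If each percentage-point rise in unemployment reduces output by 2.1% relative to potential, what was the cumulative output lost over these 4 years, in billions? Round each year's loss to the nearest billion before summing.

$3,255 billion

Year 2014: gap = -2.1 × (10.18 - 5.15) = -10.563%, loss ≈ 10242 × 10.563/100 ≈ 1082.
Year 2015: gap = -2.1 × (6.51 - 5.15) = -2.856%, loss ≈ 10242 × 2.856/100 ≈ 293.
Year 2016: gap = -2.1 × (10.31 - 5.15) = -10.836%, loss ≈ 10242 × 10.836/100 ≈ 1110.
Year 2017: gap = -2.1 × (8.73 - 5.15) = -7.518%, loss ≈ 10242 × 7.518/100 ≈ 770.
Total lost output = 1082 + 293 + 1110 + 770 = 3255 billion.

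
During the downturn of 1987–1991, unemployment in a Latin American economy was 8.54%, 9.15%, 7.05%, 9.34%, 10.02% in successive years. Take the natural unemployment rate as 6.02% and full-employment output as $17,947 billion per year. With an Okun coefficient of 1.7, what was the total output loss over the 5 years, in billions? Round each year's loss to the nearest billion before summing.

$4,271 billion

Year 1987: gap = -1.7 × (8.54 - 6.02) = -4.284%, loss ≈ 17947 × 4.284/100 ≈ 769.
Year 1988: gap = -1.7 × (9.15 - 6.02) = -5.321%, loss ≈ 17947 × 5.321/100 ≈ 955.
Year 1989: gap = -1.7 × (7.05 - 6.02) = -1.751%, loss ≈ 17947 × 1.751/100 ≈ 314.
Year 1990: gap = -1.7 × (9.34 - 6.02) = -5.644%, loss ≈ 17947 × 5.644/100 ≈ 1013.
Year 1991: gap = -1.7 × (10.02 - 6.02) = -6.8%, loss ≈ 17947 × 6.8/100 ≈ 1220.
Total lost output = 769 + 955 + 314 + 1013 + 1220 = 4271 billion.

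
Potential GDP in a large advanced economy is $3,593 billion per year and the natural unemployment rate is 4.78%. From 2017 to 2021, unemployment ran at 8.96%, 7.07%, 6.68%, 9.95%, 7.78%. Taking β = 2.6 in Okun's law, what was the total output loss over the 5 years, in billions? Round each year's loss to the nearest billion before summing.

Year 2017: gap = -2.6 × (8.96 - 4.78) = -10.868%, loss ≈ 3593 × 10.868/100 ≈ 390.
Year 2018: gap = -2.6 × (7.07 - 4.78) = -5.954%, loss ≈ 3593 × 5.954/100 ≈ 214.
Year 2019: gap = -2.6 × (6.68 - 4.78) = -4.94%, loss ≈ 3593 × 4.94/100 ≈ 177.
Year 2020: gap = -2.6 × (9.95 - 4.78) = -13.442%, loss ≈ 3593 × 13.442/100 ≈ 483.
Year 2021: gap = -2.6 × (7.78 - 4.78) = -7.8%, loss ≈ 3593 × 7.8/100 ≈ 280.
Total lost output = 390 + 214 + 177 + 483 + 280 = 1544 billion.

$1,544 billion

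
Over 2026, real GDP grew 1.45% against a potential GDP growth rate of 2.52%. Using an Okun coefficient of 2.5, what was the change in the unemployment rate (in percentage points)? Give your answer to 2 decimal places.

0.43 percentage points

Growth-rate Okun's law: g_Y = g_Y* - β × Δu, so Δu = (g_Y* - g_Y)/β.
Δu = (2.52 - 1.45)/2.5 = 1.07/2.5 = 0.43 percentage points.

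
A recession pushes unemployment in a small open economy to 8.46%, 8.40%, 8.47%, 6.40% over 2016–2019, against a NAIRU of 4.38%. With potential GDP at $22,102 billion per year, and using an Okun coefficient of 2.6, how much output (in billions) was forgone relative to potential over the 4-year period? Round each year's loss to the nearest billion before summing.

$8,166 billion

Year 2016: gap = -2.6 × (8.46 - 4.38) = -10.608%, loss ≈ 22102 × 10.608/100 ≈ 2345.
Year 2017: gap = -2.6 × (8.4 - 4.38) = -10.452%, loss ≈ 22102 × 10.452/100 ≈ 2310.
Year 2018: gap = -2.6 × (8.47 - 4.38) = -10.634%, loss ≈ 22102 × 10.634/100 ≈ 2350.
Year 2019: gap = -2.6 × (6.4 - 4.38) = -5.252%, loss ≈ 22102 × 5.252/100 ≈ 1161.
Total lost output = 2345 + 2310 + 2350 + 1161 = 8166 billion.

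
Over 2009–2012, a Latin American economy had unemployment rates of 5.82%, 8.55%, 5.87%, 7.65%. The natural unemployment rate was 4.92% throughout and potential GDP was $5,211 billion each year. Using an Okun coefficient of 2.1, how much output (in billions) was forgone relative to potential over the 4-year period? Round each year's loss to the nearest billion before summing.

Year 2009: gap = -2.1 × (5.82 - 4.92) = -1.89%, loss ≈ 5211 × 1.89/100 ≈ 98.
Year 2010: gap = -2.1 × (8.55 - 4.92) = -7.623%, loss ≈ 5211 × 7.623/100 ≈ 397.
Year 2011: gap = -2.1 × (5.87 - 4.92) = -1.995%, loss ≈ 5211 × 1.995/100 ≈ 104.
Year 2012: gap = -2.1 × (7.65 - 4.92) = -5.733%, loss ≈ 5211 × 5.733/100 ≈ 299.
Total lost output = 98 + 397 + 104 + 299 = 898 billion.

$898 billion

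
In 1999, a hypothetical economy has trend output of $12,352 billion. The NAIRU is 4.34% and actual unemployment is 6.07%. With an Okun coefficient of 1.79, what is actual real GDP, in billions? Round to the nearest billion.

Unemployment gap = 6.07 - 4.34 = 1.73 points, so the output gap is -1.79 × 1.73 = -3.0967%.
Actual GDP = 12352 × (1 - 3.0967/100) = 12352 × 0.969033 ≈ 11969 billion.

$11,969 billion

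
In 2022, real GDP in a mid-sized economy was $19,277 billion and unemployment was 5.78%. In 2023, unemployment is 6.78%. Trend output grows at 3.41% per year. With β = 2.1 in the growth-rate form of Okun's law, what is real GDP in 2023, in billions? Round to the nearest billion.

Δu = 6.78 - 5.78 = 1 point.
Okun's law (growth form): g_Y = g_Y* - β × Δu = 3.41 - 2.1 × (1.00) = 3.41 - 2.1 = 1.31%.
Real GDP in the next year = 19277 × (1 + 1.31/100) = 19277 × 1.0131 ≈ 19530 billion.

$19,530 billion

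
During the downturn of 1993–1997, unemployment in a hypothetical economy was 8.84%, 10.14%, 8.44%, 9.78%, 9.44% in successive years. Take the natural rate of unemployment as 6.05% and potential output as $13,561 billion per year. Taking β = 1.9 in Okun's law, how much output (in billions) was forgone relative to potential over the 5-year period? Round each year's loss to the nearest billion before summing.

$4,223 billion

Year 1993: gap = -1.9 × (8.84 - 6.05) = -5.301%, loss ≈ 13561 × 5.301/100 ≈ 719.
Year 1994: gap = -1.9 × (10.14 - 6.05) = -7.771%, loss ≈ 13561 × 7.771/100 ≈ 1054.
Year 1995: gap = -1.9 × (8.44 - 6.05) = -4.541%, loss ≈ 13561 × 4.541/100 ≈ 616.
Year 1996: gap = -1.9 × (9.78 - 6.05) = -7.087%, loss ≈ 13561 × 7.087/100 ≈ 961.
Year 1997: gap = -1.9 × (9.44 - 6.05) = -6.441%, loss ≈ 13561 × 6.441/100 ≈ 873.
Total lost output = 719 + 1054 + 616 + 961 + 873 = 4223 billion.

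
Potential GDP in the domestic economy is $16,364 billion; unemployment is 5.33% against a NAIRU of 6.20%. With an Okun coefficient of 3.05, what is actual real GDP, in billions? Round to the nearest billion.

Unemployment gap = 5.33 - 6.2 = -0.87 points, so the output gap is -3.05 × (-0.87) = 2.6535%.
Actual GDP = 16364 × (1 + 2.6535/100) = 16364 × 1.026535 ≈ 16798 billion.

$16,798 billion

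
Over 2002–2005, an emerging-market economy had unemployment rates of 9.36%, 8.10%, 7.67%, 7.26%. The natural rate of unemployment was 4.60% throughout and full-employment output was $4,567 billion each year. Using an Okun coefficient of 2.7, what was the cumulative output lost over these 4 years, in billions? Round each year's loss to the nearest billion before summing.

Year 2002: gap = -2.7 × (9.36 - 4.6) = -12.852%, loss ≈ 4567 × 12.852/100 ≈ 587.
Year 2003: gap = -2.7 × (8.1 - 4.6) = -9.45%, loss ≈ 4567 × 9.45/100 ≈ 432.
Year 2004: gap = -2.7 × (7.67 - 4.6) = -8.289%, loss ≈ 4567 × 8.289/100 ≈ 379.
Year 2005: gap = -2.7 × (7.26 - 4.6) = -7.182%, loss ≈ 4567 × 7.182/100 ≈ 328.
Total lost output = 587 + 432 + 379 + 328 = 1726 billion.

$1,726 billion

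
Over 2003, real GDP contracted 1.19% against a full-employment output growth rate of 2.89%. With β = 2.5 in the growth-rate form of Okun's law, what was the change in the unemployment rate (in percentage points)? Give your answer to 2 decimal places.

Growth-rate Okun's law: g_Y = g_Y* - β × Δu, so Δu = (g_Y* - g_Y)/β.
Δu = (2.89 + 1.19)/2.5 = 4.08/2.5 = 1.63 percentage points.

1.63 percentage points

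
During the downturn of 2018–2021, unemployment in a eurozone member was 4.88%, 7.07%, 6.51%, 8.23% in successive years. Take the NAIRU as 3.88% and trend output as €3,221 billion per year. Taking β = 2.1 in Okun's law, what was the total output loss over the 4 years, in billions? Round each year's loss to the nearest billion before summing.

€756 billion

Year 2018: gap = -2.1 × (4.88 - 3.88) = -2.1%, loss ≈ 3221 × 2.1/100 ≈ 68.
Year 2019: gap = -2.1 × (7.07 - 3.88) = -6.699%, loss ≈ 3221 × 6.699/100 ≈ 216.
Year 2020: gap = -2.1 × (6.51 - 3.88) = -5.523%, loss ≈ 3221 × 5.523/100 ≈ 178.
Year 2021: gap = -2.1 × (8.23 - 3.88) = -9.135%, loss ≈ 3221 × 9.135/100 ≈ 294.
Total lost output = 68 + 216 + 178 + 294 = 756 billion.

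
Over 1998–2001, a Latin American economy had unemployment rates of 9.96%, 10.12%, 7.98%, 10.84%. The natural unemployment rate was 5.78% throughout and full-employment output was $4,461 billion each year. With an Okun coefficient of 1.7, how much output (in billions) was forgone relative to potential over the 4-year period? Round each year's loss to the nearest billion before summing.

Year 1998: gap = -1.7 × (9.96 - 5.78) = -7.106%, loss ≈ 4461 × 7.106/100 ≈ 317.
Year 1999: gap = -1.7 × (10.12 - 5.78) = -7.378%, loss ≈ 4461 × 7.378/100 ≈ 329.
Year 2000: gap = -1.7 × (7.98 - 5.78) = -3.74%, loss ≈ 4461 × 3.74/100 ≈ 167.
Year 2001: gap = -1.7 × (10.84 - 5.78) = -8.602%, loss ≈ 4461 × 8.602/100 ≈ 384.
Total lost output = 317 + 329 + 167 + 384 = 1197 billion.

$1,197 billion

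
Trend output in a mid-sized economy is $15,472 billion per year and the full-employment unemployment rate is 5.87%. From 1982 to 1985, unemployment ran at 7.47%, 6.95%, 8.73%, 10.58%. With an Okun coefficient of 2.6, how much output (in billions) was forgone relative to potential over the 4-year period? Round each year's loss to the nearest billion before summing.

$4,123 billion

Year 1982: gap = -2.6 × (7.47 - 5.87) = -4.16%, loss ≈ 15472 × 4.16/100 ≈ 644.
Year 1983: gap = -2.6 × (6.95 - 5.87) = -2.808%, loss ≈ 15472 × 2.808/100 ≈ 434.
Year 1984: gap = -2.6 × (8.73 - 5.87) = -7.436%, loss ≈ 15472 × 7.436/100 ≈ 1150.
Year 1985: gap = -2.6 × (10.58 - 5.87) = -12.246%, loss ≈ 15472 × 12.246/100 ≈ 1895.
Total lost output = 644 + 434 + 1150 + 1895 = 4123 billion.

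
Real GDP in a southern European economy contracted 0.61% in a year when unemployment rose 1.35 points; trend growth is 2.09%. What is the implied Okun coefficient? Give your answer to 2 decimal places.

β ≈ 2.00

Growth form: g_Y = g_Y* - β × Δu, so β = (g_Y* - g_Y)/Δu.
β = (2.09 + 0.61)/1.35 = 2.7/1.35 = 2.00.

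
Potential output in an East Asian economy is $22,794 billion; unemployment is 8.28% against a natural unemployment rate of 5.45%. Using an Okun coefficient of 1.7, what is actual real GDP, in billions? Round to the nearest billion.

$21,697 billion

Unemployment gap = 8.28 - 5.45 = 2.83 points, so the output gap is -1.7 × 2.83 = -4.811%.
Actual GDP = 22794 × (1 - 4.811/100) = 22794 × 0.95189 ≈ 21697 billion.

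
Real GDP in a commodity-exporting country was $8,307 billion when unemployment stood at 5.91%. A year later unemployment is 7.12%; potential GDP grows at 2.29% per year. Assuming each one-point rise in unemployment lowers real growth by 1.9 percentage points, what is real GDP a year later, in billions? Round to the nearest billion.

Δu = 7.12 - 5.91 = 1.21 points.
Okun's law (growth form): g_Y = g_Y* - β × Δu = 2.29 - 1.9 × (1.21) = 2.29 - 2.299 = -0.009%.
Real GDP in the next year = 8307 × (1 - 0.009/100) = 8307 × 0.99991 ≈ 8306 billion.

$8,306 billion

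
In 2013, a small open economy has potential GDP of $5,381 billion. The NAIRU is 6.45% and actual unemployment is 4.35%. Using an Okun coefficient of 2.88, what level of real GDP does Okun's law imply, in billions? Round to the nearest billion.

$5,706 billion

Unemployment gap = 4.35 - 6.45 = -2.1 points, so the output gap is -2.88 × (-2.1) = 6.048%.
Actual GDP = 5381 × (1 + 6.048/100) = 5381 × 1.06048 ≈ 5706 billion.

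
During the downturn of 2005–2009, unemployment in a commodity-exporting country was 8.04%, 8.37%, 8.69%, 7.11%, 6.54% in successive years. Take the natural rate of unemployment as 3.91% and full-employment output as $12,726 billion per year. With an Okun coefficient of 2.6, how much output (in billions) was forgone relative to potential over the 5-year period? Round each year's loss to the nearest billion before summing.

Year 2005: gap = -2.6 × (8.04 - 3.91) = -10.738%, loss ≈ 12726 × 10.738/100 ≈ 1367.
Year 2006: gap = -2.6 × (8.37 - 3.91) = -11.596%, loss ≈ 12726 × 11.596/100 ≈ 1476.
Year 2007: gap = -2.6 × (8.69 - 3.91) = -12.428%, loss ≈ 12726 × 12.428/100 ≈ 1582.
Year 2008: gap = -2.6 × (7.11 - 3.91) = -8.32%, loss ≈ 12726 × 8.32/100 ≈ 1059.
Year 2009: gap = -2.6 × (6.54 - 3.91) = -6.838%, loss ≈ 12726 × 6.838/100 ≈ 870.
Total lost output = 1367 + 1476 + 1582 + 1059 + 870 = 6354 billion.

$6,354 billion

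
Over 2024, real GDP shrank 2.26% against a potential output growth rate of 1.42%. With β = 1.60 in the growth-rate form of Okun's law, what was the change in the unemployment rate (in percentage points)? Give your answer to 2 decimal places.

2.30 percentage points

Growth-rate Okun's law: g_Y = g_Y* - β × Δu, so Δu = (g_Y* - g_Y)/β.
Δu = (1.42 + 2.26)/1.60 = 3.68/1.60 = 2.30 percentage points.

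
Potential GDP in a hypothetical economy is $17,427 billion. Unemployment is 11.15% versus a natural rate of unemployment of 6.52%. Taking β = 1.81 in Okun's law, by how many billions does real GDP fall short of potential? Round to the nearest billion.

Output gap = -1.81 × (11.15 - 6.52) = -1.81 × 4.63 = -8.3803%.
Actual GDP ≈ 17427 × 0.916197 ≈ 15967 billion, so the shortfall is 17427 - 15967 = 1460 billion.

$1,460 billion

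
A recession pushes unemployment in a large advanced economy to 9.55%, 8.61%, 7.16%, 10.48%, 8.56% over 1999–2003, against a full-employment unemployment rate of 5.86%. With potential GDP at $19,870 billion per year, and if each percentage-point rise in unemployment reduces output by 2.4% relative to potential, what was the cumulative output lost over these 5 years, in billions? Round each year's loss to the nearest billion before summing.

$7,182 billion

Year 1999: gap = -2.4 × (9.55 - 5.86) = -8.856%, loss ≈ 19870 × 8.856/100 ≈ 1760.
Year 2000: gap = -2.4 × (8.61 - 5.86) = -6.6%, loss ≈ 19870 × 6.6/100 ≈ 1311.
Year 2001: gap = -2.4 × (7.16 - 5.86) = -3.12%, loss ≈ 19870 × 3.12/100 ≈ 620.
Year 2002: gap = -2.4 × (10.48 - 5.86) = -11.088%, loss ≈ 19870 × 11.088/100 ≈ 2203.
Year 2003: gap = -2.4 × (8.56 - 5.86) = -6.48%, loss ≈ 19870 × 6.48/100 ≈ 1288.
Total lost output = 1760 + 1311 + 620 + 2203 + 1288 = 7182 billion.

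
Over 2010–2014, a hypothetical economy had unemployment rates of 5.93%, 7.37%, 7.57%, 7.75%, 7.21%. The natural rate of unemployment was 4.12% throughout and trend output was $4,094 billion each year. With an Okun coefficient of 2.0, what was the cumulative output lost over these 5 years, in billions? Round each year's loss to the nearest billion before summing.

Year 2010: gap = -2.0 × (5.93 - 4.12) = -3.62%, loss ≈ 4094 × 3.62/100 ≈ 148.
Year 2011: gap = -2.0 × (7.37 - 4.12) = -6.5%, loss ≈ 4094 × 6.5/100 ≈ 266.
Year 2012: gap = -2.0 × (7.57 - 4.12) = -6.9%, loss ≈ 4094 × 6.9/100 ≈ 282.
Year 2013: gap = -2.0 × (7.75 - 4.12) = -7.26%, loss ≈ 4094 × 7.26/100 ≈ 297.
Year 2014: gap = -2.0 × (7.21 - 4.12) = -6.18%, loss ≈ 4094 × 6.18/100 ≈ 253.
Total lost output = 148 + 266 + 282 + 297 + 253 = 1246 billion.

$1,246 billion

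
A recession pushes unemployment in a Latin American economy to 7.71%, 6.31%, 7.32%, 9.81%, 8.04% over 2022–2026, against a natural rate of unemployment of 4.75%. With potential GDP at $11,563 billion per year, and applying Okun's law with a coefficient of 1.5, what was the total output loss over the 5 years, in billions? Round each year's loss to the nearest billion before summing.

Year 2022: gap = -1.5 × (7.71 - 4.75) = -4.44%, loss ≈ 11563 × 4.44/100 ≈ 513.
Year 2023: gap = -1.5 × (6.31 - 4.75) = -2.34%, loss ≈ 11563 × 2.34/100 ≈ 271.
Year 2024: gap = -1.5 × (7.32 - 4.75) = -3.855%, loss ≈ 11563 × 3.855/100 ≈ 446.
Year 2025: gap = -1.5 × (9.81 - 4.75) = -7.59%, loss ≈ 11563 × 7.59/100 ≈ 878.
Year 2026: gap = -1.5 × (8.04 - 4.75) = -4.935%, loss ≈ 11563 × 4.935/100 ≈ 571.
Total lost output = 513 + 271 + 446 + 878 + 571 = 2679 billion.

$2,679 billion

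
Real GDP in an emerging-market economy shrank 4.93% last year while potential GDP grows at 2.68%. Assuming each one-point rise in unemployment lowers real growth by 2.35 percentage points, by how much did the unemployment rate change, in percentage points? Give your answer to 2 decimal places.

Growth-rate Okun's law: g_Y = g_Y* - β × Δu, so Δu = (g_Y* - g_Y)/β.
Δu = (2.68 + 4.93)/2.35 = 7.61/2.35 = 3.24 percentage points.

3.24 percentage points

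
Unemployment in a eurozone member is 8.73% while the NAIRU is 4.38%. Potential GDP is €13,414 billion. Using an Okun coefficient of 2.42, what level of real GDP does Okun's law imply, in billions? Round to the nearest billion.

€12,002 billion

Unemployment gap = 8.73 - 4.38 = 4.35 points, so the output gap is -2.42 × 4.35 = -10.527%.
Actual GDP = 13414 × (1 - 10.527/100) = 13414 × 0.89473 ≈ 12002 billion.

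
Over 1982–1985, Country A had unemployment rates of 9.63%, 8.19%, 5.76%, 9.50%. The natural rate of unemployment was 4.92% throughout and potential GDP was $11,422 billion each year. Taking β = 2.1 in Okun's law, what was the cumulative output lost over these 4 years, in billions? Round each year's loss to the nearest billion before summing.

$3,214 billion

Year 1982: gap = -2.1 × (9.63 - 4.92) = -9.891%, loss ≈ 11422 × 9.891/100 ≈ 1130.
Year 1983: gap = -2.1 × (8.19 - 4.92) = -6.867%, loss ≈ 11422 × 6.867/100 ≈ 784.
Year 1984: gap = -2.1 × (5.76 - 4.92) = -1.764%, loss ≈ 11422 × 1.764/100 ≈ 201.
Year 1985: gap = -2.1 × (9.5 - 4.92) = -9.618%, loss ≈ 11422 × 9.618/100 ≈ 1099.
Total lost output = 1130 + 784 + 201 + 1099 = 3214 billion.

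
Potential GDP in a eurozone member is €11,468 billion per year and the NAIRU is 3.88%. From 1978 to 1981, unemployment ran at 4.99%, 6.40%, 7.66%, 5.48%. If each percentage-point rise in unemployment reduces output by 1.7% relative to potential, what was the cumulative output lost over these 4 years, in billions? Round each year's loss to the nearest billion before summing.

Year 1978: gap = -1.7 × (4.99 - 3.88) = -1.887%, loss ≈ 11468 × 1.887/100 ≈ 216.
Year 1979: gap = -1.7 × (6.4 - 3.88) = -4.284%, loss ≈ 11468 × 4.284/100 ≈ 491.
Year 1980: gap = -1.7 × (7.66 - 3.88) = -6.426%, loss ≈ 11468 × 6.426/100 ≈ 737.
Year 1981: gap = -1.7 × (5.48 - 3.88) = -2.72%, loss ≈ 11468 × 2.72/100 ≈ 312.
Total lost output = 216 + 491 + 737 + 312 = 1756 billion.

€1,756 billion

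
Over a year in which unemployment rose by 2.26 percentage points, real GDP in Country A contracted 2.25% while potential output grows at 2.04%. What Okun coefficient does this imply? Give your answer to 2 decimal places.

β ≈ 1.90

Growth form: g_Y = g_Y* - β × Δu, so β = (g_Y* - g_Y)/Δu.
β = (2.04 + 2.25)/2.26 = 4.29/2.26 = 1.90.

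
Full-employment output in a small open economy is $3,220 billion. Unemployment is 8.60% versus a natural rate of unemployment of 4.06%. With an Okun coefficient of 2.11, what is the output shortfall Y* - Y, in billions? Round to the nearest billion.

$308 billion

Output gap = -2.11 × (8.6 - 4.06) = -2.11 × 4.54 = -9.5794%.
Actual GDP ≈ 3220 × 0.904206 ≈ 2912 billion, so the shortfall is 3220 - 2912 = 308 billion.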